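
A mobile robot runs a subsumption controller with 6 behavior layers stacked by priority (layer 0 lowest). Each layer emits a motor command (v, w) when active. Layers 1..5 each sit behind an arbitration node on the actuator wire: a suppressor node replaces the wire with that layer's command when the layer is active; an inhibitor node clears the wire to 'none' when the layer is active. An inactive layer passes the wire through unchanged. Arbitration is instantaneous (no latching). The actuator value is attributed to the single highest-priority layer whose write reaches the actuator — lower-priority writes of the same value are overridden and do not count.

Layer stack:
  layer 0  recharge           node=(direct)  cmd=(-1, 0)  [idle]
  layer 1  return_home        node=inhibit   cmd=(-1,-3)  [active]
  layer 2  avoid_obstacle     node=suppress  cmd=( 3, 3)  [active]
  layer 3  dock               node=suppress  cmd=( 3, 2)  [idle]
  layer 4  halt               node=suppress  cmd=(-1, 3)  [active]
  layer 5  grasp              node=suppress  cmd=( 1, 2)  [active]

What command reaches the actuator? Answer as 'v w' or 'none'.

1 2

L0 recharge: idle → wire = none
L1 return_home: active, inhibitor → wire = none
L2 avoid_obstacle: active, suppressor → wire = (3, 3)
L3 dock: idle → wire stays (3, 3)
L4 halt: active, suppressor → wire = (-1, 3)
L5 grasp: active, suppressor → wire = (1, 2)
actuator = (1, 2)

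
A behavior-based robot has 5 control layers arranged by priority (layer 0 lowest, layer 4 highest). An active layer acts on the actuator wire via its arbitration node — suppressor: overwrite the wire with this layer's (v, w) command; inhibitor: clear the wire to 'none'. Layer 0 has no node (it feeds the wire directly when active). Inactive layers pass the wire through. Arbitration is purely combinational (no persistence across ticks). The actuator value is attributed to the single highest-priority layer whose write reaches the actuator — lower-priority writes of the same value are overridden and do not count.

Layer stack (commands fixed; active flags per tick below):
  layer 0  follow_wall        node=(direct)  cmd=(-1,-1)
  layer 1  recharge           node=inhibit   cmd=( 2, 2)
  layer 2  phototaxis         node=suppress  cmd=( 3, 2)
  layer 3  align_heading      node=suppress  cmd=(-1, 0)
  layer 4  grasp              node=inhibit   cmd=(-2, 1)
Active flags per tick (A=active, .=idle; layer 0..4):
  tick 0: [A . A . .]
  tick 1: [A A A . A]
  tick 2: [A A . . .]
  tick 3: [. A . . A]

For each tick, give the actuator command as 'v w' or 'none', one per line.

3 2
none
none
none

tick 0:
  [0] follow_wall on; wire := (-1, -1)
  [1] recharge off; pass (-1, -1)
  [2] phototaxis on (suppress); wire := (3, 2)
  [3] align_heading off; pass (3, 2)
  [4] grasp off; pass (3, 2)
  output (3, 2)
tick 1:
  [0] follow_wall on; wire := (-1, -1)
  [1] recharge on (inhibit); wire := none
  [2] phototaxis on (suppress); wire := (3, 2)
  [3] align_heading off; pass (3, 2)
  [4] grasp on (inhibit); wire := none
  output none
tick 2:
  [0] follow_wall on; wire := (-1, -1)
  [1] recharge on (inhibit); wire := none
  [2] phototaxis off; pass none
  [3] align_heading off; pass none
  [4] grasp off; pass none
  output none
tick 3:
  [0] follow_wall off; wire := none
  [1] recharge on (inhibit); wire := none
  [2] phototaxis off; pass none
  [3] align_heading off; pass none
  [4] grasp on (inhibit); wire := none
  output none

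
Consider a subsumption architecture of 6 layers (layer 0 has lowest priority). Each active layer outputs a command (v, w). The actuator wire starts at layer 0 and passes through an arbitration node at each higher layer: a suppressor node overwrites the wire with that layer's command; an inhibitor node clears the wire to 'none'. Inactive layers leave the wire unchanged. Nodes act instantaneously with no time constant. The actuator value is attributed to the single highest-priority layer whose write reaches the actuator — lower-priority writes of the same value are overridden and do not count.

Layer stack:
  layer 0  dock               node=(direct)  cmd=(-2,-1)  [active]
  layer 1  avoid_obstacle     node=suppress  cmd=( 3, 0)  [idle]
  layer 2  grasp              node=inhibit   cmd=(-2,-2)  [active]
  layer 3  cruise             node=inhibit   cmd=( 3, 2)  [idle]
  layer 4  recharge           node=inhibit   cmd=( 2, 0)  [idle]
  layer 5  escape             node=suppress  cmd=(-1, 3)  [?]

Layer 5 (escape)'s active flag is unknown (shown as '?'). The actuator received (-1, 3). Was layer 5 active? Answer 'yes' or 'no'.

yes

If layer 5 is active=yes:
  actuator would be (-1, 3)
If layer 5 is active=no:
  actuator would be none
Observed (-1, 3), so layer 5 was active.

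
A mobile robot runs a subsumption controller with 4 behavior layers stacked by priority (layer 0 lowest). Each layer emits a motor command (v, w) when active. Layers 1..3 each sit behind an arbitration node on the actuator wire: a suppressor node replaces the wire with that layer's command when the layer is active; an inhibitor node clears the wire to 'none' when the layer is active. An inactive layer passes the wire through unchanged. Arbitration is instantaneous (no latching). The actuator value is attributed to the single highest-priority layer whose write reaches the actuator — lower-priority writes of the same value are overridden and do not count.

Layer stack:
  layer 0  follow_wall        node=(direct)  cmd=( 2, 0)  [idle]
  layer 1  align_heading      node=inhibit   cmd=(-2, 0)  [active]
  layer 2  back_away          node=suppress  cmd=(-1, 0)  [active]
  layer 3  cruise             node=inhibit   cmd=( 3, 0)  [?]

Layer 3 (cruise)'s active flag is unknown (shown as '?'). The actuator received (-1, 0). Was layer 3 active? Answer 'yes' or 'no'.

If layer 3 is active=yes:
  actuator would be none
If layer 3 is active=no:
  actuator would be (-1, 0)
Observed (-1, 0), so layer 3 was idle.

no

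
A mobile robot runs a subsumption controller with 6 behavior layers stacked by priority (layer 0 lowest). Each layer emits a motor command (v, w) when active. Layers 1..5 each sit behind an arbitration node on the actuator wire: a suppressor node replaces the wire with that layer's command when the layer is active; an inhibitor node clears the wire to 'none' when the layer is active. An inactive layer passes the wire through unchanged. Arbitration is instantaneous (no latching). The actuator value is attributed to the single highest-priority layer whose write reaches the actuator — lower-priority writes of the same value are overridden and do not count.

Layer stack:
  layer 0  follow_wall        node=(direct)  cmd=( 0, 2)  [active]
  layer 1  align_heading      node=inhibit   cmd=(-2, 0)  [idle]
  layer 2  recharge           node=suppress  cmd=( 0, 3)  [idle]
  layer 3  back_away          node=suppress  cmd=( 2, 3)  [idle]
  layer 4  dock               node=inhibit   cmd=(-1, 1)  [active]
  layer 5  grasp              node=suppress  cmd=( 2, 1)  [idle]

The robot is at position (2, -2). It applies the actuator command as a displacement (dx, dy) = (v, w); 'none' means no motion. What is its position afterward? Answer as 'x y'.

[0] follow_wall on; wire := (0, 2)
[1] align_heading off; pass (0, 2)
[2] recharge off; pass (0, 2)
[3] back_away off; pass (0, 2)
[4] dock on (inhibit); wire := none
[5] grasp off; pass none
output none
position: (2, -2) + none = (2, -2)

2 -2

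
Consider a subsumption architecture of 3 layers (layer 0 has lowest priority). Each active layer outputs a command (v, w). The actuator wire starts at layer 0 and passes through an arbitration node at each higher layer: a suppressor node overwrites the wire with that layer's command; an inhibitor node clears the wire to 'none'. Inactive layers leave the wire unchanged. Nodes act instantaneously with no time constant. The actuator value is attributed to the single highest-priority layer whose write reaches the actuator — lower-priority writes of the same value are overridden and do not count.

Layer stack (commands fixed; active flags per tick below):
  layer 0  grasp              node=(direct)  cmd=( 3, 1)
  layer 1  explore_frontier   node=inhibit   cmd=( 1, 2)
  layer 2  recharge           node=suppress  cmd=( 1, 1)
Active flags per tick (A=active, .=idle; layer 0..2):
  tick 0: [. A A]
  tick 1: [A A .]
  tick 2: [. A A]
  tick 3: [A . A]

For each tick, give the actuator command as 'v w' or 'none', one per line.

tick 0:
  layer 0 (grasp) idle — none
  layer 1 (explore_frontier) active — inhibits: none
  layer 2 (recharge) active — suppresses: (1, 1)
  → actuator (1, 1)
tick 1:
  layer 0 (grasp) active — direct: (3, 1)
  layer 1 (explore_frontier) active — inhibits: none
  layer 2 (recharge) idle — unchanged: none
  → actuator none
tick 2:
  layer 0 (grasp) idle — none
  layer 1 (explore_frontier) active — inhibits: none
  layer 2 (recharge) active — suppresses: (1, 1)
  → actuator (1, 1)
tick 3:
  layer 0 (grasp) active — direct: (3, 1)
  layer 1 (explore_frontier) idle — unchanged: (3, 1)
  layer 2 (recharge) active — suppresses: (1, 1)
  → actuator (1, 1)

1 1
none
1 1
1 1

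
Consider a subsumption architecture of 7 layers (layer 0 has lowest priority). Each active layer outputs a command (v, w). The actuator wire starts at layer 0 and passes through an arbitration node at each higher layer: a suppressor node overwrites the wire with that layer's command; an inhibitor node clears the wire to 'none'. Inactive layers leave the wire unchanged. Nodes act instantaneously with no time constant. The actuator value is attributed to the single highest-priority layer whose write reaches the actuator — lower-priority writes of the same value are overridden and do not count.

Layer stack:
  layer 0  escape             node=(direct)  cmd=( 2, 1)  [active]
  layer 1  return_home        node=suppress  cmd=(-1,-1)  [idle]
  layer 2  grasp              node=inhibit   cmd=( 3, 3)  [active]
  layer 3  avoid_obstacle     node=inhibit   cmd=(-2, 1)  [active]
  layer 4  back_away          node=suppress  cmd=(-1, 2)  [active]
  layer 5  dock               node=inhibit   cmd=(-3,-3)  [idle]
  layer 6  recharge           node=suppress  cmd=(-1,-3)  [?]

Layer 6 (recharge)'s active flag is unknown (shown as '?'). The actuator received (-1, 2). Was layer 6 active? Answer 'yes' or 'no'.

If layer 6 is active=yes:
  actuator would be (-1, -3)
If layer 6 is active=no:
  actuator would be (-1, 2)
Observed (-1, 2), so layer 6 was idle.

no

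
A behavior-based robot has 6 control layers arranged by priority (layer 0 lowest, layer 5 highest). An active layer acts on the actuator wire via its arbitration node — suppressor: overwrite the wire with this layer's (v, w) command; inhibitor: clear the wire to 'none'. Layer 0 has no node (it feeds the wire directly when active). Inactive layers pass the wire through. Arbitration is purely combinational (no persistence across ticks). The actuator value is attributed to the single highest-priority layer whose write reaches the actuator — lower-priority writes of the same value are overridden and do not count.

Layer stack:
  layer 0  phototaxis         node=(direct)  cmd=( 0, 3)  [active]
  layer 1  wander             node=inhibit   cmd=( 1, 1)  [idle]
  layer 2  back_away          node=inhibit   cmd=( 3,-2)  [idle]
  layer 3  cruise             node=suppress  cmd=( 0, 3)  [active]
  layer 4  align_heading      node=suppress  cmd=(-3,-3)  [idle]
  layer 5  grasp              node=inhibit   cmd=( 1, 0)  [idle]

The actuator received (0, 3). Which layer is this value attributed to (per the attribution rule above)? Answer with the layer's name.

layer 0 (phototaxis) active — direct: (0, 3)
layer 1 (wander) idle — unchanged: (0, 3)
layer 2 (back_away) idle — unchanged: (0, 3)
layer 3 (cruise) active — suppresses: (0, 3)
layer 4 (align_heading) idle — unchanged: (0, 3)
layer 5 (grasp) idle — unchanged: (0, 3)
→ actuator (0, 3)
last writer: layer 3 = cruise

cruise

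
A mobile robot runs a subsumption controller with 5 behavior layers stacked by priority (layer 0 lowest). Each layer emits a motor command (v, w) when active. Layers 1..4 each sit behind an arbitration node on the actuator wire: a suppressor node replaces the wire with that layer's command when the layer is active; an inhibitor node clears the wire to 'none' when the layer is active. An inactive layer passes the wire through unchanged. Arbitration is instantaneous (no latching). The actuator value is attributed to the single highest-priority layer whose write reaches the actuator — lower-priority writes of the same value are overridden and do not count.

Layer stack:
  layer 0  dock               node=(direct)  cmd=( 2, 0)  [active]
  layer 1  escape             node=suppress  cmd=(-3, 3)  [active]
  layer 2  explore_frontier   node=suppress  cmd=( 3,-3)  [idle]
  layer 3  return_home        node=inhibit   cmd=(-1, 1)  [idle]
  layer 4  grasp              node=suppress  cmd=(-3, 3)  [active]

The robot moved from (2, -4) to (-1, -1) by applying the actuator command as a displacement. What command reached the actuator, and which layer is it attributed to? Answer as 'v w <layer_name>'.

displacement = (-1, -1) − (2, -4) = (-3, 3)
layer 0 (dock) active — direct: (2, 0)
layer 1 (escape) active — suppresses: (-3, 3)
layer 2 (explore_frontier) idle — unchanged: (-3, 3)
layer 3 (return_home) idle — unchanged: (-3, 3)
layer 4 (grasp) active — suppresses: (-3, 3)
→ actuator (-3, 3) — from layer 4 (grasp)

-3 3 grasp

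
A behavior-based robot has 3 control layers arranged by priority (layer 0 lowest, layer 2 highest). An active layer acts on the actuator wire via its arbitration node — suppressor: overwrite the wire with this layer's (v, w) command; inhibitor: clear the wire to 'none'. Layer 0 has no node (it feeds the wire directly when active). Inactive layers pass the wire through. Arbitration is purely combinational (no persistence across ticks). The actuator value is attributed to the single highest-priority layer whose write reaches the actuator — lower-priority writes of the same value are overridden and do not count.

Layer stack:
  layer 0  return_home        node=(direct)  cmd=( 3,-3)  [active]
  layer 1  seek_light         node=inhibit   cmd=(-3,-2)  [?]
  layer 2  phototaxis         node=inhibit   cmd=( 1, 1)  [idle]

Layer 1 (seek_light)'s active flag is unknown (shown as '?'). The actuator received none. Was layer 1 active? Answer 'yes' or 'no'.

If layer 1 is active=yes:
  actuator would be none
If layer 1 is active=no:
  actuator would be (3, -3)
Observed none, so layer 1 was active.

yes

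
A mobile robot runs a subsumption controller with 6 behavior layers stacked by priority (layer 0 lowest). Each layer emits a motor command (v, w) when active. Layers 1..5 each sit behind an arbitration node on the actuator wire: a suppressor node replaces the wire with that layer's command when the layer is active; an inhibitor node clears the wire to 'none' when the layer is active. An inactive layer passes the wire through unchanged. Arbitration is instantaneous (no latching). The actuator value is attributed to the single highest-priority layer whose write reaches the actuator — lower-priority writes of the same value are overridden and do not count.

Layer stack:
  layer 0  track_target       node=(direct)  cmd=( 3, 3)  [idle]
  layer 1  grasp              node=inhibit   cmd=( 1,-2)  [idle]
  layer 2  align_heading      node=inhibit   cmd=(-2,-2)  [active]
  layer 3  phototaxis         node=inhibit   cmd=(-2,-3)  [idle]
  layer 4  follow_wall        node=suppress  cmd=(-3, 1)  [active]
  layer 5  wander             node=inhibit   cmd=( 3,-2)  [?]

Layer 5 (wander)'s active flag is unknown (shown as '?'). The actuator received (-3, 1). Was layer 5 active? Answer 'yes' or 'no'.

If layer 5 is active=yes:
  actuator would be none
If layer 5 is active=no:
  actuator would be (-3, 1)
Observed (-3, 1), so layer 5 was idle.

no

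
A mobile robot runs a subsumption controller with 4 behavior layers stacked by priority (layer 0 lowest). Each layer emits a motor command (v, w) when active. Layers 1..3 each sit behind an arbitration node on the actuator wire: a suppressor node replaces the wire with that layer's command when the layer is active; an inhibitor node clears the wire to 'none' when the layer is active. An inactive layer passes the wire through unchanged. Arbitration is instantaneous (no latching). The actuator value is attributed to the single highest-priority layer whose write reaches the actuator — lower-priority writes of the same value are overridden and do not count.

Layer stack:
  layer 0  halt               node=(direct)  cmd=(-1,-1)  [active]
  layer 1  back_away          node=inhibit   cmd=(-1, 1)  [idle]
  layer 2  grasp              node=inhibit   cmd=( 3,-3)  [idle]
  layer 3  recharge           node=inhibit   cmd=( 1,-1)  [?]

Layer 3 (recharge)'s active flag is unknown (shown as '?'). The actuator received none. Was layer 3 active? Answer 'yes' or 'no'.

If layer 3 is active=yes:
  actuator would be none
If layer 3 is active=no:
  actuator would be (-1, -1)
Observed none, so layer 3 was active.

yes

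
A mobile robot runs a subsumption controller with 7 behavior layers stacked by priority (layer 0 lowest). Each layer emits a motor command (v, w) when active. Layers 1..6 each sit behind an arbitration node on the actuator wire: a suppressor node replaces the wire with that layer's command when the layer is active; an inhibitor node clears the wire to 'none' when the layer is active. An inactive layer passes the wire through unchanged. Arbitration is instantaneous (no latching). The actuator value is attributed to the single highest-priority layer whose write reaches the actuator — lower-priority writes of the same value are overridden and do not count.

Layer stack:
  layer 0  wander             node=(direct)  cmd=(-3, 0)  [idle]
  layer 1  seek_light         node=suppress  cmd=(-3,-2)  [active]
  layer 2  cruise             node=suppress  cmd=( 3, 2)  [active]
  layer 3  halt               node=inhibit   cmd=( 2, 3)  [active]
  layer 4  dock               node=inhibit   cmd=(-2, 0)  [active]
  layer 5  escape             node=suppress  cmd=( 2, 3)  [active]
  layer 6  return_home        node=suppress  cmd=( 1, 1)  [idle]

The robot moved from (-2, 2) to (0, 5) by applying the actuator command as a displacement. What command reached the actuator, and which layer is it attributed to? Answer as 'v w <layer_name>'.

displacement = (0, 5) − (-2, 2) = (2, 3)
[0] wander off; wire := none
[1] seek_light on (suppress); wire := (-3, -2)
[2] cruise on (suppress); wire := (3, 2)
[3] halt on (inhibit); wire := none
[4] dock on (inhibit); wire := none
[5] escape on (suppress); wire := (2, 3)
[6] return_home off; pass (2, 3)
output (2, 3) — from layer 5 (escape)

2 3 escape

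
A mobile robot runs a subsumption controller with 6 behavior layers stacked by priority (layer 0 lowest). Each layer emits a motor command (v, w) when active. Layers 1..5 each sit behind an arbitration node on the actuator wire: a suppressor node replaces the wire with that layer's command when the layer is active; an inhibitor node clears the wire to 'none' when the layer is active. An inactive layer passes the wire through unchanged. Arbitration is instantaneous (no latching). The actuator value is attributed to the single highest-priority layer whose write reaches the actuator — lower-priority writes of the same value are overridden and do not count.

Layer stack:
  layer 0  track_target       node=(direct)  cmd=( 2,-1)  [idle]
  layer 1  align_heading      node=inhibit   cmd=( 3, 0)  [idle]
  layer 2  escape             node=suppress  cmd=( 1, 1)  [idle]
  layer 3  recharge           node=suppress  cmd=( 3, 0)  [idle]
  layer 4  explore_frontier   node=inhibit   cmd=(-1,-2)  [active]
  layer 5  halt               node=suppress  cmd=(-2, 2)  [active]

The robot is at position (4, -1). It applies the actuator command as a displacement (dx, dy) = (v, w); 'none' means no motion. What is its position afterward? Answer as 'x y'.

L0 track_target: idle → wire = none
L1 align_heading: idle → wire stays none
L2 escape: idle → wire stays none
L3 recharge: idle → wire stays none
L4 explore_frontier: active, inhibitor → wire = none
L5 halt: active, suppressor → wire = (-2, 2)
actuator = (-2, 2)
position: (4, -1) + (-2, 2) = (2, 1)

2 1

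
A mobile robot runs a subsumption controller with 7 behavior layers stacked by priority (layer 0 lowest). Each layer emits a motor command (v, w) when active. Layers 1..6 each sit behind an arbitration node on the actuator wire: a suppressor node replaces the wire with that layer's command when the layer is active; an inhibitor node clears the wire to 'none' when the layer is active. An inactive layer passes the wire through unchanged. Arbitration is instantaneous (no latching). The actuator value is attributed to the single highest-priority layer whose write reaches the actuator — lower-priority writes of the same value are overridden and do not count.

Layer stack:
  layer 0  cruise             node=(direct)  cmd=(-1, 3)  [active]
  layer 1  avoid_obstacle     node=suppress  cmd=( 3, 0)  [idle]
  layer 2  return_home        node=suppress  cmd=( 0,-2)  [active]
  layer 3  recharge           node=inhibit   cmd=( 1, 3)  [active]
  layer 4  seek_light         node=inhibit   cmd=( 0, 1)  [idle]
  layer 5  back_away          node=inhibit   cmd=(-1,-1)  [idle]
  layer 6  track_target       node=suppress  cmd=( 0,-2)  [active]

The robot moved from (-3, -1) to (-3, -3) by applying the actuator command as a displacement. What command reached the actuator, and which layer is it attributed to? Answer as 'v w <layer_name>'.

0 -2 track_target

displacement = (-3, -3) − (-3, -1) = (0, -2)
[0] cruise on; wire := (-1, 3)
[1] avoid_obstacle off; pass (-1, 3)
[2] return_home on (suppress); wire := (0, -2)
[3] recharge on (inhibit); wire := none
[4] seek_light off; pass none
[5] back_away off; pass none
[6] track_target on (suppress); wire := (0, -2)
output (0, -2) — from layer 6 (track_target)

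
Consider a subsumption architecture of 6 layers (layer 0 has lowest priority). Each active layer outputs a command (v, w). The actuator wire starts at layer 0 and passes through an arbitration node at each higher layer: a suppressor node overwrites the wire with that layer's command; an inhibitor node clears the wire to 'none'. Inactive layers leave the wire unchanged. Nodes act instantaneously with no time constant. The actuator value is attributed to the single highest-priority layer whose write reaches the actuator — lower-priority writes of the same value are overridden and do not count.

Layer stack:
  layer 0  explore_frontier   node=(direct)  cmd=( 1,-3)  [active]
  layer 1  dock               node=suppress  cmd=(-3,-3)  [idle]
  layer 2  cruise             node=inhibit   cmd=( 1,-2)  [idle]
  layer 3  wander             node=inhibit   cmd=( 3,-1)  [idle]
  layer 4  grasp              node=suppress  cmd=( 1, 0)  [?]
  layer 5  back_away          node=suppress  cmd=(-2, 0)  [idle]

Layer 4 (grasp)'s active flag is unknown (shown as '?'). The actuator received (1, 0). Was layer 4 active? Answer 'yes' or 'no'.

If layer 4 is active=yes:
  actuator would be (1, 0)
If layer 4 is active=no:
  actuator would be (1, -3)
Observed (1, 0), so layer 4 was active.

yes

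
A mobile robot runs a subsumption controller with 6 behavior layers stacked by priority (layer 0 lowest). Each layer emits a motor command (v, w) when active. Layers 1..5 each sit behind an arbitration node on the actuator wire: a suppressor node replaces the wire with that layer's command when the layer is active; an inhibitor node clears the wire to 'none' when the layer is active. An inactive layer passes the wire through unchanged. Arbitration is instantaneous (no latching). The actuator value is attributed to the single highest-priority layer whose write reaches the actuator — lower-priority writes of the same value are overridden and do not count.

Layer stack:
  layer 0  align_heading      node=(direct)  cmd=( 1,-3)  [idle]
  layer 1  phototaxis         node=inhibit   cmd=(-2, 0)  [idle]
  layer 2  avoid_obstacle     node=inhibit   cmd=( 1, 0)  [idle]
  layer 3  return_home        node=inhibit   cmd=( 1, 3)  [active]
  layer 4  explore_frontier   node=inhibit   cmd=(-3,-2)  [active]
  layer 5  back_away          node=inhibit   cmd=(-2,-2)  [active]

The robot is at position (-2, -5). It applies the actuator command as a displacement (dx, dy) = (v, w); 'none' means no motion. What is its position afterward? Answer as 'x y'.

layer 0 (align_heading) idle — none
layer 1 (phototaxis) idle — unchanged: none
layer 2 (avoid_obstacle) idle — unchanged: none
layer 3 (return_home) active — inhibits: none
layer 4 (explore_frontier) active — inhibits: none
layer 5 (back_away) active — inhibits: none
→ actuator none
position: (-2, -5) + none = (-2, -5)

-2 -5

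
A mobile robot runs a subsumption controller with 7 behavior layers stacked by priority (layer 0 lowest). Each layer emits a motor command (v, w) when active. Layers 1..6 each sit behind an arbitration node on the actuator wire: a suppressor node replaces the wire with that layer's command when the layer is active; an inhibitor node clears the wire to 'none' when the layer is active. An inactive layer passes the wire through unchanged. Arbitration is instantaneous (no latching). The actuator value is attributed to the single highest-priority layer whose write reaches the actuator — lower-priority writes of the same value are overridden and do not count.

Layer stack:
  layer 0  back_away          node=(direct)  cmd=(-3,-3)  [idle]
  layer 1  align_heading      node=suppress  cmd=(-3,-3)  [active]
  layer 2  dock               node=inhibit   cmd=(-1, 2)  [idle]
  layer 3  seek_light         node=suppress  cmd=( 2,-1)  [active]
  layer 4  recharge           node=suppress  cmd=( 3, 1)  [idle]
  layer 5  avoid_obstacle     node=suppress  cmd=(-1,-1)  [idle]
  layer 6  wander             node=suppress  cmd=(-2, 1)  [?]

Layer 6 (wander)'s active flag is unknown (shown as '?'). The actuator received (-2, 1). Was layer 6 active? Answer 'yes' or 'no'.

If layer 6 is active=yes:
  actuator would be (-2, 1)
If layer 6 is active=no:
  actuator would be (2, -1)
Observed (-2, 1), so layer 6 was active.

yes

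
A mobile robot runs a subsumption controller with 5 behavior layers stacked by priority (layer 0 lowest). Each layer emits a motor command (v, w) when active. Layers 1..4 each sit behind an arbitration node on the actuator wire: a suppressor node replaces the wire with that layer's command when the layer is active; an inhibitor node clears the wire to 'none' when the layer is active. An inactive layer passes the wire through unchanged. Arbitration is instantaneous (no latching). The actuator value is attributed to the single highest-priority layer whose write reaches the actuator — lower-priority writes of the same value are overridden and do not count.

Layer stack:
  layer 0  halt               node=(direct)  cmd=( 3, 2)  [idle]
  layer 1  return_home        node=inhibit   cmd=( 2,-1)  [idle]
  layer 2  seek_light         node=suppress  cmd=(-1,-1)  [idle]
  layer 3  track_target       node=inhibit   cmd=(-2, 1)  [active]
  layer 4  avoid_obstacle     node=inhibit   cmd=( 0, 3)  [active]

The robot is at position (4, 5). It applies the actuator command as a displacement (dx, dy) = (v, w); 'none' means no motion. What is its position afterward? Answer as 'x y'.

4 5

L0 halt: idle → wire = none
L1 return_home: idle → wire stays none
L2 seek_light: idle → wire stays none
L3 track_target: active, inhibitor → wire = none
L4 avoid_obstacle: active, inhibitor → wire = none
actuator = none
position: (4, 5) + none = (4, 5)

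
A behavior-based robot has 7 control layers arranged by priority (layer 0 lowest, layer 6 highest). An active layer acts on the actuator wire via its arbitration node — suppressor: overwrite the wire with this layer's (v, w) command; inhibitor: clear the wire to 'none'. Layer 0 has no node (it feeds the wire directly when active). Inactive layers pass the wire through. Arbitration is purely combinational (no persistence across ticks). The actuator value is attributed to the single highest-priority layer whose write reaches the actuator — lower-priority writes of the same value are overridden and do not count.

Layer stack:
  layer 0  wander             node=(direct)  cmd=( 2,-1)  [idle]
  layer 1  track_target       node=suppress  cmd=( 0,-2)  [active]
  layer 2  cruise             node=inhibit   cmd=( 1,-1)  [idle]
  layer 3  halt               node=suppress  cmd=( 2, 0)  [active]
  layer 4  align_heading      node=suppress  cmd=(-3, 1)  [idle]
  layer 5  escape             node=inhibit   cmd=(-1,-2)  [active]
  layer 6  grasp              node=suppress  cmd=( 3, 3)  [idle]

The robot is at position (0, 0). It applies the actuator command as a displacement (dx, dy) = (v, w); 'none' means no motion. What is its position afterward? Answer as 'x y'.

0 0

[0] wander off; wire := none
[1] track_target on (suppress); wire := (0, -2)
[2] cruise off; pass (0, -2)
[3] halt on (suppress); wire := (2, 0)
[4] align_heading off; pass (2, 0)
[5] escape on (inhibit); wire := none
[6] grasp off; pass none
output none
position: (0, 0) + none = (0, 0)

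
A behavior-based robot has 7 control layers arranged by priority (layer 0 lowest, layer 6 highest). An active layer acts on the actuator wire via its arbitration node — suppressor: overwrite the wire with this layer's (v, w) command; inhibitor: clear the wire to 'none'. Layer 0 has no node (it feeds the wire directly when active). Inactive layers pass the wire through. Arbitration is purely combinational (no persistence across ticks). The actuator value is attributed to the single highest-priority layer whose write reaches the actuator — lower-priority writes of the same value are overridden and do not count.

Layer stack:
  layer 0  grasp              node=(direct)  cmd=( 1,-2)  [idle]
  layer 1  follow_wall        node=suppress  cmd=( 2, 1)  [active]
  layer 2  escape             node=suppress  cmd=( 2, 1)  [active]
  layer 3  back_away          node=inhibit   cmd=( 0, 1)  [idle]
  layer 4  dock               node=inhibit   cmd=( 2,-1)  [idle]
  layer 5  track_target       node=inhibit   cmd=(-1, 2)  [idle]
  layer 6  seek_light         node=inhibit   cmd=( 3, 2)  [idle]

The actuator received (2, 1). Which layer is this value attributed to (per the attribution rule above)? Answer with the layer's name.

escape

[0] grasp off; wire := none
[1] follow_wall on (suppress); wire := (2, 1)
[2] escape on (suppress); wire := (2, 1)
[3] back_away off; pass (2, 1)
[4] dock off; pass (2, 1)
[5] track_target off; pass (2, 1)
[6] seek_light off; pass (2, 1)
output (2, 1)
last writer: layer 2 = escape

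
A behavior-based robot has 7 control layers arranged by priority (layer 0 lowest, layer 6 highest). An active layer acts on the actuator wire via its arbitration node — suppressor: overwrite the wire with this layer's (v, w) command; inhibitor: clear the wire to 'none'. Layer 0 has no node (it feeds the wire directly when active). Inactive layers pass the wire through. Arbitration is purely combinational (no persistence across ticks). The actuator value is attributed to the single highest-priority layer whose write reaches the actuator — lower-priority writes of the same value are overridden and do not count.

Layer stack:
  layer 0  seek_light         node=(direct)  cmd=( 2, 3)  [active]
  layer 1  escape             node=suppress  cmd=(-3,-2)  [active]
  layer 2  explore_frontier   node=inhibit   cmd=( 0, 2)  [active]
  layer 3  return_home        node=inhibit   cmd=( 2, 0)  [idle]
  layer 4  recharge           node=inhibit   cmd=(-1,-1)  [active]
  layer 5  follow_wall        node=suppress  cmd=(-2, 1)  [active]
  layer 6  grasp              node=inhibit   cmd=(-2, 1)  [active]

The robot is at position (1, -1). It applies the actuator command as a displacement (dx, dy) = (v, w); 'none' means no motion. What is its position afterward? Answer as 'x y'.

1 -1

L0 seek_light: active, feeds wire = (2, 3)
L1 escape: active, suppressor → wire = (-3, -2)
L2 explore_frontier: active, inhibitor → wire = none
L3 return_home: idle → wire stays none
L4 recharge: active, inhibitor → wire = none
L5 follow_wall: active, suppressor → wire = (-2, 1)
L6 grasp: active, inhibitor → wire = none
actuator = none
position: (1, -1) + none = (1, -1)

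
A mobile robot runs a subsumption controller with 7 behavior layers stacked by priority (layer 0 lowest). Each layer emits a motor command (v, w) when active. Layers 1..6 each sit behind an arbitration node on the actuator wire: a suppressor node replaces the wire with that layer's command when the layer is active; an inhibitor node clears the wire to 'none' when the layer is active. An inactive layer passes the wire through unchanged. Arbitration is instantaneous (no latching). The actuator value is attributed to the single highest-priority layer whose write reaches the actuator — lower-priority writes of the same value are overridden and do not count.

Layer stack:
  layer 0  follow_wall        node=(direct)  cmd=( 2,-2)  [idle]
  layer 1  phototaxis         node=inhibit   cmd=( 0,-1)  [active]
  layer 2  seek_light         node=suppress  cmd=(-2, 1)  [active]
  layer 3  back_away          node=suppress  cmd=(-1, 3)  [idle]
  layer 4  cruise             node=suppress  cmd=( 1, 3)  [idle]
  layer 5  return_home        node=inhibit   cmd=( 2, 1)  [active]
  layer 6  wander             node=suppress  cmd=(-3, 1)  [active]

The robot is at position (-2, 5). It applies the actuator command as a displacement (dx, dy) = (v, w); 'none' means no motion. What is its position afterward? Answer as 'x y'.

[0] follow_wall off; wire := none
[1] phototaxis on (inhibit); wire := none
[2] seek_light on (suppress); wire := (-2, 1)
[3] back_away off; pass (-2, 1)
[4] cruise off; pass (-2, 1)
[5] return_home on (inhibit); wire := none
[6] wander on (suppress); wire := (-3, 1)
output (-3, 1)
position: (-2, 5) + (-3, 1) = (-5, 6)

-5 6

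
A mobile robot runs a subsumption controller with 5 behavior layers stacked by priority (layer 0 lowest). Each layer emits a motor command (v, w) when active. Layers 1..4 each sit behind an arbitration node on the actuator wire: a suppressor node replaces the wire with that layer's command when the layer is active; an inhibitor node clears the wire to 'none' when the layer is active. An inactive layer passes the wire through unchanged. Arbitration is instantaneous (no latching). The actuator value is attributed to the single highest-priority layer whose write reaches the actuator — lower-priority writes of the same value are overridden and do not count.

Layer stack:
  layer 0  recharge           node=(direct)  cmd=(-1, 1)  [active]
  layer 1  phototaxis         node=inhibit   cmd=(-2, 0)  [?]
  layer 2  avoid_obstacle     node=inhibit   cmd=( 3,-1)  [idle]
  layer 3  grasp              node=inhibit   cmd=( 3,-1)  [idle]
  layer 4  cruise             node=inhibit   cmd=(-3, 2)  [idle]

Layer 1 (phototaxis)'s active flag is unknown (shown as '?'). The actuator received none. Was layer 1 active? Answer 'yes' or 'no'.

yes

If layer 1 is active=yes:
  actuator would be none
If layer 1 is active=no:
  actuator would be (-1, 1)
Observed none, so layer 1 was active.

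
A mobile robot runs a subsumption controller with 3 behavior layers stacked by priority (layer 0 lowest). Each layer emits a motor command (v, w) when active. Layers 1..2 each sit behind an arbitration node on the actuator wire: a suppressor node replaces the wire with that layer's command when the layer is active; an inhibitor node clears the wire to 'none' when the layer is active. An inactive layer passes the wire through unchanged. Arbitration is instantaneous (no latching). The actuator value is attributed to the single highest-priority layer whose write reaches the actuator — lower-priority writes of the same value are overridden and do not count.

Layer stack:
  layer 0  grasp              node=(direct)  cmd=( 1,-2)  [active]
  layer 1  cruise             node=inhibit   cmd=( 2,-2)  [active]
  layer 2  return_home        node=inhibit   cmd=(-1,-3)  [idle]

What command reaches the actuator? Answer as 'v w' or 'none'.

none

L0 grasp: active, feeds wire = (1, -2)
L1 cruise: active, inhibitor → wire = none
L2 return_home: idle → wire stays none
actuator = none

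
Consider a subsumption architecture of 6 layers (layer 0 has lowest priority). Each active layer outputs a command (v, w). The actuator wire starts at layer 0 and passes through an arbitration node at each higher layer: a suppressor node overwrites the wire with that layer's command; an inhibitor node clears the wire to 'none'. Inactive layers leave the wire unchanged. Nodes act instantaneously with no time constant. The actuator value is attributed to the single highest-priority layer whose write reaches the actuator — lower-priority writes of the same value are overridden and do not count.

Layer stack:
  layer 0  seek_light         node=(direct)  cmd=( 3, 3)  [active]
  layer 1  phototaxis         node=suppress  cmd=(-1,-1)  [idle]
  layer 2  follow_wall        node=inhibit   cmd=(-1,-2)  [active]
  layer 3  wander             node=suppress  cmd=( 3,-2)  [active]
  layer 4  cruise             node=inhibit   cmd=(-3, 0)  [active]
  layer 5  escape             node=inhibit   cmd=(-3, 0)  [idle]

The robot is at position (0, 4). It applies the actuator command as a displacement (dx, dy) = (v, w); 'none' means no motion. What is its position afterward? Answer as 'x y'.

[0] seek_light on; wire := (3, 3)
[1] phototaxis off; pass (3, 3)
[2] follow_wall on (inhibit); wire := none
[3] wander on (suppress); wire := (3, -2)
[4] cruise on (inhibit); wire := none
[5] escape off; pass none
output none
position: (0, 4) + none = (0, 4)

0 4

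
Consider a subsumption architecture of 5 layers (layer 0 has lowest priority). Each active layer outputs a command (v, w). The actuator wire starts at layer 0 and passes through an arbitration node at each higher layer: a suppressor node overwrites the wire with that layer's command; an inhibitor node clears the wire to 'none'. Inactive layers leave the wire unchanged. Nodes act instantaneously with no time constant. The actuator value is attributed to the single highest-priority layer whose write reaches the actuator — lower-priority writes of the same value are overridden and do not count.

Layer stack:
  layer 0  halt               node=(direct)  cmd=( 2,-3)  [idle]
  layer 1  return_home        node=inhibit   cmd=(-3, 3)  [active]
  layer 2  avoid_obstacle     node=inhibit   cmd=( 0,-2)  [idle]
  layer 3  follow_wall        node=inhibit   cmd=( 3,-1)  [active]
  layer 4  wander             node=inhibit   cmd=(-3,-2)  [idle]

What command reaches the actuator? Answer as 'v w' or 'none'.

L0 halt: idle → wire = none
L1 return_home: active, inhibitor → wire = none
L2 avoid_obstacle: idle → wire stays none
L3 follow_wall: active, inhibitor → wire = none
L4 wander: idle → wire stays none
actuator = none

none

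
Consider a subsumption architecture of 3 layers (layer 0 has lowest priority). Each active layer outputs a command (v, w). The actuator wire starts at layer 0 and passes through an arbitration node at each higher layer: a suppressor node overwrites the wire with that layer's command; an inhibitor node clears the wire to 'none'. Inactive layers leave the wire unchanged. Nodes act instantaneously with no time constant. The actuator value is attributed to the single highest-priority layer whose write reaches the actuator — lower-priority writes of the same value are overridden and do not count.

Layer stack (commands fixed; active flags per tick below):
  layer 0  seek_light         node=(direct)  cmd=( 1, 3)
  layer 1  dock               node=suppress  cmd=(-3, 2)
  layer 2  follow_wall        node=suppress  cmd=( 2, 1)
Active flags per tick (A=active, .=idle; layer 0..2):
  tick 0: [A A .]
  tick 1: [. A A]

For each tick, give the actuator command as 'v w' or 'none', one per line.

tick 0:
  L0 seek_light: active, feeds wire = (1, 3)
  L1 dock: active, suppressor → wire = (-3, 2)
  L2 follow_wall: idle → wire stays (-3, 2)
  actuator = (-3, 2)
tick 1:
  L0 seek_light: idle → wire = none
  L1 dock: active, suppressor → wire = (-3, 2)
  L2 follow_wall: active, suppressor → wire = (2, 1)
  actuator = (2, 1)

-3 2
2 1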